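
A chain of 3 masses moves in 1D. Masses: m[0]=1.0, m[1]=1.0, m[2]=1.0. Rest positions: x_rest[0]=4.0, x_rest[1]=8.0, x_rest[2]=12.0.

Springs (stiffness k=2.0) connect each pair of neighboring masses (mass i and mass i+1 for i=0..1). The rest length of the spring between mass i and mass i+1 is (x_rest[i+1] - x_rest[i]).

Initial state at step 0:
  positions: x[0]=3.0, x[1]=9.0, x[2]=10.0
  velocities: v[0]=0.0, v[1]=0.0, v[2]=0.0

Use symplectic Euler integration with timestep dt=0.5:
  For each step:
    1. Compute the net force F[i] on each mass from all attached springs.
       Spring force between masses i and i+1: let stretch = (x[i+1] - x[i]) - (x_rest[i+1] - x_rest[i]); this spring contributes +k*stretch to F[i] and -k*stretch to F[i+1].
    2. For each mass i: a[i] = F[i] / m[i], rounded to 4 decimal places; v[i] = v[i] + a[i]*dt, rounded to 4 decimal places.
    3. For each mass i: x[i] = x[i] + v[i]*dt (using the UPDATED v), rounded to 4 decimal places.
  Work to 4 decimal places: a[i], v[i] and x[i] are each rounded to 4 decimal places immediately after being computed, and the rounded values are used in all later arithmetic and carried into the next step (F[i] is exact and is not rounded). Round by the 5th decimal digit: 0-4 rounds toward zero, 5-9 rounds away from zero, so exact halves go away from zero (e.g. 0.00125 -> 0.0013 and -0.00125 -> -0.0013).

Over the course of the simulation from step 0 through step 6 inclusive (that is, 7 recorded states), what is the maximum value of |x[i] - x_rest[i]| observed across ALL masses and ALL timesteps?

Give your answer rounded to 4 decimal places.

Step 0: x=[3.0000 9.0000 10.0000] v=[0.0000 0.0000 0.0000]
Step 1: x=[4.0000 6.5000 11.5000] v=[2.0000 -5.0000 3.0000]
Step 2: x=[4.2500 5.2500 12.5000] v=[0.5000 -2.5000 2.0000]
Step 3: x=[3.0000 7.1250 11.8750] v=[-2.5000 3.7500 -1.2500]
Step 4: x=[1.8125 9.3125 10.8750] v=[-2.3750 4.3750 -2.0000]
Step 5: x=[2.3750 8.5313 11.0938] v=[1.1250 -1.5625 0.4375]
Step 6: x=[4.0157 5.9532 12.0313] v=[3.2813 -5.1563 1.8750]
Max displacement = 2.7500

Answer: 2.7500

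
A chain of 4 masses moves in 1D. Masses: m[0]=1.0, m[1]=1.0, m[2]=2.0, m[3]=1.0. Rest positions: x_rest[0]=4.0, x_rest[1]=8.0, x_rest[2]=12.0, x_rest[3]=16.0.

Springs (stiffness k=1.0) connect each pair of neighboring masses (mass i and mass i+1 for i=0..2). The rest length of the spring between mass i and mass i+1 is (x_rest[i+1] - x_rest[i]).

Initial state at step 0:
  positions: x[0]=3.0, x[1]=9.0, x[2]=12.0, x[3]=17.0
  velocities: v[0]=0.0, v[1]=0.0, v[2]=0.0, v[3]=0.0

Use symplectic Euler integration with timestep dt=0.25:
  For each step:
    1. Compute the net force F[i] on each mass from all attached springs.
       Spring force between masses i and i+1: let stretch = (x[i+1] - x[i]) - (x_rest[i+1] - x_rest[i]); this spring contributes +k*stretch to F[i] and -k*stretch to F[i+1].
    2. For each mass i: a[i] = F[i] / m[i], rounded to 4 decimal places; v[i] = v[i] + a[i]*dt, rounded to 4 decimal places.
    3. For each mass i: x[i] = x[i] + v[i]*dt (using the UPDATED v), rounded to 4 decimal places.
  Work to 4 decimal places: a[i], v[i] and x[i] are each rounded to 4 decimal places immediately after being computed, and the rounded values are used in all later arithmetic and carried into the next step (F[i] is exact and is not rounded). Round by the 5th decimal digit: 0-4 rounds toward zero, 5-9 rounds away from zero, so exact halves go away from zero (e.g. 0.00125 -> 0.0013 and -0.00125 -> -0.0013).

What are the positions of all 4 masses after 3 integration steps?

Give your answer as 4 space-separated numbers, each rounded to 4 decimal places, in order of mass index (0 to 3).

Step 0: x=[3.0000 9.0000 12.0000 17.0000] v=[0.0000 0.0000 0.0000 0.0000]
Step 1: x=[3.1250 8.8125 12.0625 16.9375] v=[0.5000 -0.7500 0.2500 -0.2500]
Step 2: x=[3.3555 8.4727 12.1758 16.8203] v=[0.9219 -1.3594 0.4531 -0.4688]
Step 3: x=[3.6558 8.0445 12.3185 16.6628] v=[1.2012 -1.7129 0.5708 -0.6299]

Answer: 3.6558 8.0445 12.3185 16.6628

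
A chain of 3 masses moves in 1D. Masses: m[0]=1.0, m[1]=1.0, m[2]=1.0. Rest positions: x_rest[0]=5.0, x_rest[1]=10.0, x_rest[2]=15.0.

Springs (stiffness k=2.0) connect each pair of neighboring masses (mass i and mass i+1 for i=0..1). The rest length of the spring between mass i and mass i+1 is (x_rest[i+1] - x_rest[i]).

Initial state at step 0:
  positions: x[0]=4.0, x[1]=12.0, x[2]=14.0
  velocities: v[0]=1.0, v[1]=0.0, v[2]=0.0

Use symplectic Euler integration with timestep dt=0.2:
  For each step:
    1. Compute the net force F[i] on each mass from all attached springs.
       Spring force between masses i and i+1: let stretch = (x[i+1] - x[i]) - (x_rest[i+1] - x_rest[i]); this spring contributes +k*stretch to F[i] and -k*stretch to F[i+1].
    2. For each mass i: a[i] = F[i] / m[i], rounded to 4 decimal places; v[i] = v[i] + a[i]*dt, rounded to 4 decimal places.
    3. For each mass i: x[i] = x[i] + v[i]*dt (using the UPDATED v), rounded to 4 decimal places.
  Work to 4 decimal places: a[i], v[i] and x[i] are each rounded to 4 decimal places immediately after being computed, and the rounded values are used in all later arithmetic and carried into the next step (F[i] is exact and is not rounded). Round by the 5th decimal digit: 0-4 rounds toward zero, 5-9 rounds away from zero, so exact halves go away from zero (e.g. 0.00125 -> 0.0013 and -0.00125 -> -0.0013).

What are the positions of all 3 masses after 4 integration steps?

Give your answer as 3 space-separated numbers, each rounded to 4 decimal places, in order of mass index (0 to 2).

Step 0: x=[4.0000 12.0000 14.0000] v=[1.0000 0.0000 0.0000]
Step 1: x=[4.4400 11.5200 14.2400] v=[2.2000 -2.4000 1.2000]
Step 2: x=[5.0464 10.6912 14.6624] v=[3.0320 -4.1440 2.1120]
Step 3: x=[5.7044 9.7285 15.1671] v=[3.2899 -4.8134 2.5235]
Step 4: x=[6.2843 8.8790 15.6367] v=[2.8995 -4.2476 2.3481]

Answer: 6.2843 8.8790 15.6367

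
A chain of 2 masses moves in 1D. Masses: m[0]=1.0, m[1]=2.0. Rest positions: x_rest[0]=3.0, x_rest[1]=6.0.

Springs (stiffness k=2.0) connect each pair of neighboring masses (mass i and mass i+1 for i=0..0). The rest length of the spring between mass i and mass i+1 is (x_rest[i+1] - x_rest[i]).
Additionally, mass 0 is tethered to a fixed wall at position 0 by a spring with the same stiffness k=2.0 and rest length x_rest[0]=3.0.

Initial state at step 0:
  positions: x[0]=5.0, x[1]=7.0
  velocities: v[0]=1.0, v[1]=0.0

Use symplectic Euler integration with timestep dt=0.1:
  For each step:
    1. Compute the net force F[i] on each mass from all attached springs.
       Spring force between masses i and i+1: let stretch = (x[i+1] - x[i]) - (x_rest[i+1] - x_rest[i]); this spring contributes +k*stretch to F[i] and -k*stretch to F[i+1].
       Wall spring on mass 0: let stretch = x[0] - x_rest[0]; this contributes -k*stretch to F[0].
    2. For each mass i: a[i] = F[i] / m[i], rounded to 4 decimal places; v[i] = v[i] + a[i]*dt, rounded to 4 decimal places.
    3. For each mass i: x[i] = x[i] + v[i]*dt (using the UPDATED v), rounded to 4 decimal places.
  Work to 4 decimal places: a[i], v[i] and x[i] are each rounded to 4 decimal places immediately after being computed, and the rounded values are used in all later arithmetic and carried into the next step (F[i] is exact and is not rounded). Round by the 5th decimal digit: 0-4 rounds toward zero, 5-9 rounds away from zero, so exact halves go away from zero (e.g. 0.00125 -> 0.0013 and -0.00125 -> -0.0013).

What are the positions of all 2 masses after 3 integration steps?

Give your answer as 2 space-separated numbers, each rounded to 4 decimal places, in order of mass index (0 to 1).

Answer: 4.9371 7.0605

Derivation:
Step 0: x=[5.0000 7.0000] v=[1.0000 0.0000]
Step 1: x=[5.0400 7.0100] v=[0.4000 0.1000]
Step 2: x=[5.0186 7.0303] v=[-0.2140 0.2030]
Step 3: x=[4.9371 7.0605] v=[-0.8154 0.3018]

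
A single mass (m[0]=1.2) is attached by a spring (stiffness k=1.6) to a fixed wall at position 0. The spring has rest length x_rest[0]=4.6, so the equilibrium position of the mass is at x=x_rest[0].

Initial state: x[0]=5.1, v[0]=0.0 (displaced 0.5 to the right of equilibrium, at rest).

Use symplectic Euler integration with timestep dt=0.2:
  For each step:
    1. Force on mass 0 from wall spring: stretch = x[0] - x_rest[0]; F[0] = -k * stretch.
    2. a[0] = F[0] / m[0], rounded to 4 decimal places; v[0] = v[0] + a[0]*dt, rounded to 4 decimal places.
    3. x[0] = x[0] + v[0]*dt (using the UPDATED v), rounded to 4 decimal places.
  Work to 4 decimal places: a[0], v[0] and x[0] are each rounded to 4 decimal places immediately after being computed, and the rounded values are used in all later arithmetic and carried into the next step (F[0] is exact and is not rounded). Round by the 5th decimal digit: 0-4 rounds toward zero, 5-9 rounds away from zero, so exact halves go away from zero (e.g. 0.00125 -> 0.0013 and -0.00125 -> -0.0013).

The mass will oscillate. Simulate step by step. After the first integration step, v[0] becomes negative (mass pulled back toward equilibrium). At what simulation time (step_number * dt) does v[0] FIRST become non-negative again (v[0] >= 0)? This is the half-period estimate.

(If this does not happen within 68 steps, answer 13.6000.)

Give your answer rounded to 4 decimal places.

Answer: 2.8000

Derivation:
Step 0: x=[5.1000] v=[0.0000]
Step 1: x=[5.0733] v=[-0.1333]
Step 2: x=[5.0214] v=[-0.2595]
Step 3: x=[4.9470] v=[-0.3719]
Step 4: x=[4.8541] v=[-0.4644]
Step 5: x=[4.7477] v=[-0.5322]
Step 6: x=[4.6334] v=[-0.5716]
Step 7: x=[4.5173] v=[-0.5805]
Step 8: x=[4.4056] v=[-0.5584]
Step 9: x=[4.3043] v=[-0.5066]
Step 10: x=[4.2188] v=[-0.4277]
Step 11: x=[4.1536] v=[-0.3260]
Step 12: x=[4.1122] v=[-0.2070]
Step 13: x=[4.0968] v=[-0.0769]
Step 14: x=[4.1083] v=[0.0573]
First v>=0 after going negative at step 14, time=2.8000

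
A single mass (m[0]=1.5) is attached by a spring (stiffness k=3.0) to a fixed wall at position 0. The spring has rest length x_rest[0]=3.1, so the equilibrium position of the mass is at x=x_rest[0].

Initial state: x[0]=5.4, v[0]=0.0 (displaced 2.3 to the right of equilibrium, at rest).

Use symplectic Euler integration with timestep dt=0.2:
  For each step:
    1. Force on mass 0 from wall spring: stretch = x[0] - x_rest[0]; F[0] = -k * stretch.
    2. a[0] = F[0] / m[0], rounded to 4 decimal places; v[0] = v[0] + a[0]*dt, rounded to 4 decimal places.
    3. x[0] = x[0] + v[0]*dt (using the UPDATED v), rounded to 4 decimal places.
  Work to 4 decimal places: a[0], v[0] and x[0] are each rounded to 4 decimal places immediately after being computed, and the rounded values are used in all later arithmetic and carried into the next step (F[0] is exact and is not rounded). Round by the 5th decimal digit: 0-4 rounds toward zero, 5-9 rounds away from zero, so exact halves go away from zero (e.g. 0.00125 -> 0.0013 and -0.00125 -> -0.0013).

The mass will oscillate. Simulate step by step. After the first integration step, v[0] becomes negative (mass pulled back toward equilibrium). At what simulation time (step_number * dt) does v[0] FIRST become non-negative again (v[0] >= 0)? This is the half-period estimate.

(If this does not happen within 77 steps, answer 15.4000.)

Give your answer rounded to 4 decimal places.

Step 0: x=[5.4000] v=[0.0000]
Step 1: x=[5.2160] v=[-0.9200]
Step 2: x=[4.8627] v=[-1.7664]
Step 3: x=[4.3684] v=[-2.4715]
Step 4: x=[3.7726] v=[-2.9789]
Step 5: x=[3.1230] v=[-3.2479]
Step 6: x=[2.4716] v=[-3.2571]
Step 7: x=[1.8705] v=[-3.0057]
Step 8: x=[1.3677] v=[-2.5139]
Step 9: x=[1.0035] v=[-1.8210]
Step 10: x=[0.8070] v=[-0.9824]
Step 11: x=[0.7940] v=[-0.0652]
Step 12: x=[0.9654] v=[0.8572]
First v>=0 after going negative at step 12, time=2.4000

Answer: 2.4000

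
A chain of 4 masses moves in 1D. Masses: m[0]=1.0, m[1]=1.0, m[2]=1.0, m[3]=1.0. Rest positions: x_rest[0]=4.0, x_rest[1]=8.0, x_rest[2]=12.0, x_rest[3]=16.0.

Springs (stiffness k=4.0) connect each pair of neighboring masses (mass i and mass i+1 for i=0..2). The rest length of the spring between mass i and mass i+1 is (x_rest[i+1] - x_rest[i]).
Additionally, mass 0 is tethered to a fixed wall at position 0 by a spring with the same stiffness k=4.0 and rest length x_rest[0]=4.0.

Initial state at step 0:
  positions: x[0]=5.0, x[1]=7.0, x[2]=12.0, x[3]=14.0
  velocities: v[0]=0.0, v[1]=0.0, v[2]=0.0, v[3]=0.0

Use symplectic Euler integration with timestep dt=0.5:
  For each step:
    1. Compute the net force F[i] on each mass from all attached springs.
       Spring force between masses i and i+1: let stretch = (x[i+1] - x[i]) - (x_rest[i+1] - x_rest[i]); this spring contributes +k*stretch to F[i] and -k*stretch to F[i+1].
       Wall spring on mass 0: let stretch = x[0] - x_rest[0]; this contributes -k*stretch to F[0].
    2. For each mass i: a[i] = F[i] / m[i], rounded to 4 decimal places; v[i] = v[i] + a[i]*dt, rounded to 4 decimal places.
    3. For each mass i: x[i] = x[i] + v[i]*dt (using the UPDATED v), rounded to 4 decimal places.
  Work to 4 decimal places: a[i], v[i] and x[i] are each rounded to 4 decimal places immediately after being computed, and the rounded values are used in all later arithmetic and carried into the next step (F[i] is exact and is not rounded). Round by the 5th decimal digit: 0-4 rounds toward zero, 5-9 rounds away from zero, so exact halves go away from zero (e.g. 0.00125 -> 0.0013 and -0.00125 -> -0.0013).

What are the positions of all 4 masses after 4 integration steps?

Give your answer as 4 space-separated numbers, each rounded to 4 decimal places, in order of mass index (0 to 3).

Answer: 4.0000 8.0000 12.0000 16.0000

Derivation:
Step 0: x=[5.0000 7.0000 12.0000 14.0000] v=[0.0000 0.0000 0.0000 0.0000]
Step 1: x=[2.0000 10.0000 9.0000 16.0000] v=[-6.0000 6.0000 -6.0000 4.0000]
Step 2: x=[5.0000 4.0000 14.0000 15.0000] v=[6.0000 -12.0000 10.0000 -2.0000]
Step 3: x=[2.0000 9.0000 10.0000 17.0000] v=[-6.0000 10.0000 -8.0000 4.0000]
Step 4: x=[4.0000 8.0000 12.0000 16.0000] v=[4.0000 -2.0000 4.0000 -2.0000]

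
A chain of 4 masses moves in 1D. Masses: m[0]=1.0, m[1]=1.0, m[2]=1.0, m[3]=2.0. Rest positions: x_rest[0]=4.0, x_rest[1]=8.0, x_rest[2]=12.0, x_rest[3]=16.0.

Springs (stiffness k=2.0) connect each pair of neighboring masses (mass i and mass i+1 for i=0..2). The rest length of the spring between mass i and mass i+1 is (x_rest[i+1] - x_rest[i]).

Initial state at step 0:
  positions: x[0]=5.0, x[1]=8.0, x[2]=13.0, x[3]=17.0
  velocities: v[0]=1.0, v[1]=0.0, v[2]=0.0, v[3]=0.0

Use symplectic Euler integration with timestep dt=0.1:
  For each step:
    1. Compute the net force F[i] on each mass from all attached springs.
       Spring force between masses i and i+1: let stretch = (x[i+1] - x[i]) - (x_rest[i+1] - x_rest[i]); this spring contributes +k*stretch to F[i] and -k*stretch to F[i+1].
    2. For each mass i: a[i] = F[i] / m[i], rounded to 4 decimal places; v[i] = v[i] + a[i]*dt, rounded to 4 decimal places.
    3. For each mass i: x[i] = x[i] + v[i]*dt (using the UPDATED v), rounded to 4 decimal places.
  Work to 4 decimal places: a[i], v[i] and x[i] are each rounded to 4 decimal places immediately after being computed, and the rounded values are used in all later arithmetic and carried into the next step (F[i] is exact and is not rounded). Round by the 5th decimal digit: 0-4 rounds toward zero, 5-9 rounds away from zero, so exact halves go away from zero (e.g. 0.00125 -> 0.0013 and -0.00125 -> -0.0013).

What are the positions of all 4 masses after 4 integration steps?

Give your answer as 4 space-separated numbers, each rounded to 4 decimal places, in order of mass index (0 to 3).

Step 0: x=[5.0000 8.0000 13.0000 17.0000] v=[1.0000 0.0000 0.0000 0.0000]
Step 1: x=[5.0800 8.0400 12.9800 17.0000] v=[0.8000 0.4000 -0.2000 0.0000]
Step 2: x=[5.1392 8.1196 12.9416 16.9998] v=[0.5920 0.7960 -0.3840 -0.0020]
Step 3: x=[5.1780 8.2360 12.8879 16.9990] v=[0.3881 1.1643 -0.5368 -0.0078]
Step 4: x=[5.1980 8.3843 12.8234 16.9971] v=[0.1997 1.4831 -0.6450 -0.0189]

Answer: 5.1980 8.3843 12.8234 16.9971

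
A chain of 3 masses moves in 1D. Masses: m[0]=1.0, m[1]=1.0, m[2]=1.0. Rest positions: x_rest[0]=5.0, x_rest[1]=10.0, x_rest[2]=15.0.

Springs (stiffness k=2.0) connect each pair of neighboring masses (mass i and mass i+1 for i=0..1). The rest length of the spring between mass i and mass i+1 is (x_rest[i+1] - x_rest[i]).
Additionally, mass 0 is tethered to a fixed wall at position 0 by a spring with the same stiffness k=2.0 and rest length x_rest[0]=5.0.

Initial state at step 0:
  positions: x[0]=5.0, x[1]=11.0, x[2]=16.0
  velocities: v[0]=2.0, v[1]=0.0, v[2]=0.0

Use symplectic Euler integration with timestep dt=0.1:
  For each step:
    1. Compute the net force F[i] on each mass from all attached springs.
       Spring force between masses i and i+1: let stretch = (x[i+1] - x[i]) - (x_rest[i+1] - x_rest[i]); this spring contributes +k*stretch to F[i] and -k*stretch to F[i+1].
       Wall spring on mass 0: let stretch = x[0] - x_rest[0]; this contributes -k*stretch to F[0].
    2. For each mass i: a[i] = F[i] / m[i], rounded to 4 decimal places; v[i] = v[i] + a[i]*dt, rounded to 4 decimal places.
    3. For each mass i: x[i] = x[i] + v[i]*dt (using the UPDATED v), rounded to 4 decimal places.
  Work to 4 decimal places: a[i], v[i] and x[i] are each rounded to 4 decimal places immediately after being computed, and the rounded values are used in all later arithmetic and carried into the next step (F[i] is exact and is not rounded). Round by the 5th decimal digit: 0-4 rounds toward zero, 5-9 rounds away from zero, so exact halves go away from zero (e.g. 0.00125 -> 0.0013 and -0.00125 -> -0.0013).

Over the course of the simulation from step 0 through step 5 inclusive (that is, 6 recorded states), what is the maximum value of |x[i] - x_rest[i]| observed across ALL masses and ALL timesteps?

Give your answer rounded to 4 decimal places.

Step 0: x=[5.0000 11.0000 16.0000] v=[2.0000 0.0000 0.0000]
Step 1: x=[5.2200 10.9800 16.0000] v=[2.2000 -0.2000 0.0000]
Step 2: x=[5.4508 10.9452 15.9996] v=[2.3080 -0.3480 -0.0040]
Step 3: x=[5.6825 10.9016 15.9981] v=[2.3167 -0.4360 -0.0149]
Step 4: x=[5.9049 10.8556 15.9947] v=[2.2240 -0.4605 -0.0342]
Step 5: x=[6.1082 10.8133 15.9885] v=[2.0332 -0.4228 -0.0620]
Max displacement = 1.1082

Answer: 1.1082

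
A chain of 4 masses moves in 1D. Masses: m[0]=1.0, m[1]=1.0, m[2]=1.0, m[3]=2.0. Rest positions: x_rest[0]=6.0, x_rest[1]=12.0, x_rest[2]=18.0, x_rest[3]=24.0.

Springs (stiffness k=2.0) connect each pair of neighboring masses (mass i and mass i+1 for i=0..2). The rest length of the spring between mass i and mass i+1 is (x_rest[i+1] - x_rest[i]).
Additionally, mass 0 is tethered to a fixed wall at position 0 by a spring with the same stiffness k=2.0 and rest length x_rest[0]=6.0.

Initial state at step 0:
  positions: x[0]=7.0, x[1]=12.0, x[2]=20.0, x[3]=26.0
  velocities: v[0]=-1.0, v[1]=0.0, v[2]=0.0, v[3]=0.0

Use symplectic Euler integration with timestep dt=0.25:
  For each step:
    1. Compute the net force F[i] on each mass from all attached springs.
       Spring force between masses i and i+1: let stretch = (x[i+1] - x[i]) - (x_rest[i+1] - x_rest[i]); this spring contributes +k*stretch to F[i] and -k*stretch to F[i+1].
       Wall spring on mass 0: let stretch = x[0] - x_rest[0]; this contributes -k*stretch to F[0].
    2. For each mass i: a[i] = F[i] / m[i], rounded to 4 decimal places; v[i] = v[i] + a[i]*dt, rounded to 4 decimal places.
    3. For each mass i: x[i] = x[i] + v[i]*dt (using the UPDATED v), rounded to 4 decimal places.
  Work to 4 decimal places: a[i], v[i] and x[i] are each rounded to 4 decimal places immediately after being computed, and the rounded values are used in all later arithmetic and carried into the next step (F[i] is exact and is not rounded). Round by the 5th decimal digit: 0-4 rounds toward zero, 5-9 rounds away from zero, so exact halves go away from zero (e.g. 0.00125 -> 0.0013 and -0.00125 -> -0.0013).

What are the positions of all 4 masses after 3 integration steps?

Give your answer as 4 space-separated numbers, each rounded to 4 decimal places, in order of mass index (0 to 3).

Step 0: x=[7.0000 12.0000 20.0000 26.0000] v=[-1.0000 0.0000 0.0000 0.0000]
Step 1: x=[6.5000 12.3750 19.7500 26.0000] v=[-2.0000 1.5000 -1.0000 0.0000]
Step 2: x=[5.9219 12.9375 19.3594 25.9844] v=[-2.3125 2.2500 -1.5625 -0.0625]
Step 3: x=[5.4805 13.4258 18.9942 25.9297] v=[-1.7657 1.9532 -1.4610 -0.2188]

Answer: 5.4805 13.4258 18.9942 25.9297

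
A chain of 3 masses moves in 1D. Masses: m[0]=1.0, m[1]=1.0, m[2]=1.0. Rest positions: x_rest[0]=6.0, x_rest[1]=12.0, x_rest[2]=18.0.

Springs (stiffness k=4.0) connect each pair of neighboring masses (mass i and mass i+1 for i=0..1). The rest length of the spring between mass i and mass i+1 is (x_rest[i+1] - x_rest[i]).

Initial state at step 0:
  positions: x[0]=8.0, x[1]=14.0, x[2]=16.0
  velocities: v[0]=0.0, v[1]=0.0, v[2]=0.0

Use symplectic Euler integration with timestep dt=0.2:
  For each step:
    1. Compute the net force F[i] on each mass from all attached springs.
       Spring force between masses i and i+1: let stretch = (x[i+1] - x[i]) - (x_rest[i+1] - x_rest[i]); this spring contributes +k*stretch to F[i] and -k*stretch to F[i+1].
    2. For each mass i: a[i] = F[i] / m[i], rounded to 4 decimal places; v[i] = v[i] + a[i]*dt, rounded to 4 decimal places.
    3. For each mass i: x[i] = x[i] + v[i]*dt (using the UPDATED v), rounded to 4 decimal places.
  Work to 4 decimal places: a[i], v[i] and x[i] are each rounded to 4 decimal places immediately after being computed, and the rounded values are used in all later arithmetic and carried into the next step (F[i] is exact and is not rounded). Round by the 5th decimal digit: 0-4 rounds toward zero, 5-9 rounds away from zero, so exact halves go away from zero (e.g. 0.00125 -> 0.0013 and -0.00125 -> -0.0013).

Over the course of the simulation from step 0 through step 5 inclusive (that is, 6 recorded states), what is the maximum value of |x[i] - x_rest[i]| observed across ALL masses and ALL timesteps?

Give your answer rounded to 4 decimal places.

Answer: 2.4126

Derivation:
Step 0: x=[8.0000 14.0000 16.0000] v=[0.0000 0.0000 0.0000]
Step 1: x=[8.0000 13.3600 16.6400] v=[0.0000 -3.2000 3.2000]
Step 2: x=[7.8976 12.3872 17.7152] v=[-0.5120 -4.8640 5.3760]
Step 3: x=[7.5535 11.5485 18.8979] v=[-1.7203 -4.1933 5.9136]
Step 4: x=[6.8886 11.2465 19.8647] v=[-3.3243 -1.5098 4.8341]
Step 5: x=[5.9610 11.6262 20.4126] v=[-4.6380 1.8984 2.7395]
Max displacement = 2.4126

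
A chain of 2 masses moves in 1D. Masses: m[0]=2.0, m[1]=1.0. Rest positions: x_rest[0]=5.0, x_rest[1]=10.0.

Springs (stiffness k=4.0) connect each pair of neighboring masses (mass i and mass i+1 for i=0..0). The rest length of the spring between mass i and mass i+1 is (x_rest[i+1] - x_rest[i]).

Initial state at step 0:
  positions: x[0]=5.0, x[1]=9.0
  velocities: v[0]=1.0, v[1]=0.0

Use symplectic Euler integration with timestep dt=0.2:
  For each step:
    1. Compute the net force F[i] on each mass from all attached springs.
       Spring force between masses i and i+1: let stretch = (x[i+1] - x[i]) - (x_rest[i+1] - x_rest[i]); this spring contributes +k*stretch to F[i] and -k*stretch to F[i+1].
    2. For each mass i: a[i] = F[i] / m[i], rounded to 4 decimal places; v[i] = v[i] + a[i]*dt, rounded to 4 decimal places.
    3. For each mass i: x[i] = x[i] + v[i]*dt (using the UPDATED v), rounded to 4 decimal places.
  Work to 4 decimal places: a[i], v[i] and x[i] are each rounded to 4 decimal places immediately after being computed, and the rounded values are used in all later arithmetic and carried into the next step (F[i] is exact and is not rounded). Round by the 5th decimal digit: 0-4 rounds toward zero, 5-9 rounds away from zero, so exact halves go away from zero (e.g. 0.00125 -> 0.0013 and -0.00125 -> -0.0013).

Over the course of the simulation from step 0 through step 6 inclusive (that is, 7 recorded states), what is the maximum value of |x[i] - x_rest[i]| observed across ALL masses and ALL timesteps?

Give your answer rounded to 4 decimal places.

Answer: 1.1042

Derivation:
Step 0: x=[5.0000 9.0000] v=[1.0000 0.0000]
Step 1: x=[5.1200 9.1600] v=[0.6000 0.8000]
Step 2: x=[5.1632 9.4736] v=[0.2160 1.5680]
Step 3: x=[5.1512 9.8975] v=[-0.0598 2.1197]
Step 4: x=[5.1189 10.3620] v=[-0.1613 2.3227]
Step 5: x=[5.1061 10.7876] v=[-0.0641 2.1282]
Step 6: x=[5.1478 11.1042] v=[0.2085 1.5830]
Max displacement = 1.1042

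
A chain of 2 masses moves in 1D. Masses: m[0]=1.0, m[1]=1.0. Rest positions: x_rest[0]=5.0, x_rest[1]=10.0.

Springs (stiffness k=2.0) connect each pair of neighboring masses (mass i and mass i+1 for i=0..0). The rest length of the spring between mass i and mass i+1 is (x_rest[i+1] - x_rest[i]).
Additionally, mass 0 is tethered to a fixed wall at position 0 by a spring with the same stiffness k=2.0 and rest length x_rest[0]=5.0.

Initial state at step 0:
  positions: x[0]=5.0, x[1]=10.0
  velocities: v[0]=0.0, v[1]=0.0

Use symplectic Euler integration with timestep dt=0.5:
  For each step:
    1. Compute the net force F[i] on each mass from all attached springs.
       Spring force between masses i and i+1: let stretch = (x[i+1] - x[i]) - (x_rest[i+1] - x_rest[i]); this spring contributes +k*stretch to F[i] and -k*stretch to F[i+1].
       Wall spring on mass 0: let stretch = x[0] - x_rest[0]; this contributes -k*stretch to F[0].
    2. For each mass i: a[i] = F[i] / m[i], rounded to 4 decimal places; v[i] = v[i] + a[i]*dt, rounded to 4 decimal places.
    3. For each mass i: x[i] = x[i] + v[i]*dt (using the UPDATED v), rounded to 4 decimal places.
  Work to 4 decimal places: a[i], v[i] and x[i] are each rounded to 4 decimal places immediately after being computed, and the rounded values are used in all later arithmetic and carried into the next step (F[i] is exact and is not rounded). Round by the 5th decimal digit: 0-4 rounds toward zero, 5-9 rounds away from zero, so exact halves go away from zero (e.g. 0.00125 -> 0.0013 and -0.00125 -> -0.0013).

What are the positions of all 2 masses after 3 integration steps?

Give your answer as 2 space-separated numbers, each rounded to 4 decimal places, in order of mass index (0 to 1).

Answer: 5.0000 10.0000

Derivation:
Step 0: x=[5.0000 10.0000] v=[0.0000 0.0000]
Step 1: x=[5.0000 10.0000] v=[0.0000 0.0000]
Step 2: x=[5.0000 10.0000] v=[0.0000 0.0000]
Step 3: x=[5.0000 10.0000] v=[0.0000 0.0000]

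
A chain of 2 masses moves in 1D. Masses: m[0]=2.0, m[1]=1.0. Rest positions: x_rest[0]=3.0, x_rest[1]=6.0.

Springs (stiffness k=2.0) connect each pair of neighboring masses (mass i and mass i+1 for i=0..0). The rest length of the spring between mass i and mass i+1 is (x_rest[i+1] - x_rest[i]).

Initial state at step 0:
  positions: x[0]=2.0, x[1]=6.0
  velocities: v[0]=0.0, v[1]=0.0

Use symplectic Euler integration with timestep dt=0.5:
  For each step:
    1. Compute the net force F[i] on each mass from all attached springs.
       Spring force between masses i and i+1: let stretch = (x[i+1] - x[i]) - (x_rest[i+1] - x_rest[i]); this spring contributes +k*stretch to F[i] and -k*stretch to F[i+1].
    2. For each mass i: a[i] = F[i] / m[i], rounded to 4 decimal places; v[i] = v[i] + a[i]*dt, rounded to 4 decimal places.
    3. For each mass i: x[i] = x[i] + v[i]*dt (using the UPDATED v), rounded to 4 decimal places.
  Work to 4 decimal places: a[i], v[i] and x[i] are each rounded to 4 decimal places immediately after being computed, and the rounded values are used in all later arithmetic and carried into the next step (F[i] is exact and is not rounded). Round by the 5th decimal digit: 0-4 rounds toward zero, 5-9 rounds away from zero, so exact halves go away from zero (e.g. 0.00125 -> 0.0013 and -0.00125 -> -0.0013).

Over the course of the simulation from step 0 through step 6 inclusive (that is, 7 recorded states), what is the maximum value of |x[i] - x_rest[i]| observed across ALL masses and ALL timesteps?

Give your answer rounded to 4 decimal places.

Answer: 1.4062

Derivation:
Step 0: x=[2.0000 6.0000] v=[0.0000 0.0000]
Step 1: x=[2.2500 5.5000] v=[0.5000 -1.0000]
Step 2: x=[2.5625 4.8750] v=[0.6250 -1.2500]
Step 3: x=[2.7032 4.5938] v=[0.2813 -0.5625]
Step 4: x=[2.5665 4.8673] v=[-0.2734 0.5469]
Step 5: x=[2.2550 5.4904] v=[-0.6230 1.2461]
Step 6: x=[2.0024 5.9958] v=[-0.5053 1.0107]
Max displacement = 1.4062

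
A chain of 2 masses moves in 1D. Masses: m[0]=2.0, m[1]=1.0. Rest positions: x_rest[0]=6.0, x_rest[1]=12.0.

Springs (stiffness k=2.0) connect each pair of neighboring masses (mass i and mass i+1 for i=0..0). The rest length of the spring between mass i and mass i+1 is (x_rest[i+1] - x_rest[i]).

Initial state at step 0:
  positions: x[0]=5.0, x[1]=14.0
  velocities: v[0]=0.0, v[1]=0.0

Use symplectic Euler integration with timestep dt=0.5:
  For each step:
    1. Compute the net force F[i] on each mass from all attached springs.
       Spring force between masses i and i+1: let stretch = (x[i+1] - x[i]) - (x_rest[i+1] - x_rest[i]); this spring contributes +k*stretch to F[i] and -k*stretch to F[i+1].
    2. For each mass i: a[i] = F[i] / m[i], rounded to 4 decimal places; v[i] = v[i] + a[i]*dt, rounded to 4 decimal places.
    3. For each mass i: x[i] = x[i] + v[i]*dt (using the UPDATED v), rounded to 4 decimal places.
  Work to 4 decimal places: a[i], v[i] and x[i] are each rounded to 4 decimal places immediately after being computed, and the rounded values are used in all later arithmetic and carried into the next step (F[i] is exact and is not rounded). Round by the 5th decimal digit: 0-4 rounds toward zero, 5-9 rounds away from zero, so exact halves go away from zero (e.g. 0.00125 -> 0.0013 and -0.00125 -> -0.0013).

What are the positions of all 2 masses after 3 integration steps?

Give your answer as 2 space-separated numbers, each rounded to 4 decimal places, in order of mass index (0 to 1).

Answer: 7.1094 9.7813

Derivation:
Step 0: x=[5.0000 14.0000] v=[0.0000 0.0000]
Step 1: x=[5.7500 12.5000] v=[1.5000 -3.0000]
Step 2: x=[6.6875 10.6250] v=[1.8750 -3.7500]
Step 3: x=[7.1094 9.7813] v=[0.8438 -1.6875]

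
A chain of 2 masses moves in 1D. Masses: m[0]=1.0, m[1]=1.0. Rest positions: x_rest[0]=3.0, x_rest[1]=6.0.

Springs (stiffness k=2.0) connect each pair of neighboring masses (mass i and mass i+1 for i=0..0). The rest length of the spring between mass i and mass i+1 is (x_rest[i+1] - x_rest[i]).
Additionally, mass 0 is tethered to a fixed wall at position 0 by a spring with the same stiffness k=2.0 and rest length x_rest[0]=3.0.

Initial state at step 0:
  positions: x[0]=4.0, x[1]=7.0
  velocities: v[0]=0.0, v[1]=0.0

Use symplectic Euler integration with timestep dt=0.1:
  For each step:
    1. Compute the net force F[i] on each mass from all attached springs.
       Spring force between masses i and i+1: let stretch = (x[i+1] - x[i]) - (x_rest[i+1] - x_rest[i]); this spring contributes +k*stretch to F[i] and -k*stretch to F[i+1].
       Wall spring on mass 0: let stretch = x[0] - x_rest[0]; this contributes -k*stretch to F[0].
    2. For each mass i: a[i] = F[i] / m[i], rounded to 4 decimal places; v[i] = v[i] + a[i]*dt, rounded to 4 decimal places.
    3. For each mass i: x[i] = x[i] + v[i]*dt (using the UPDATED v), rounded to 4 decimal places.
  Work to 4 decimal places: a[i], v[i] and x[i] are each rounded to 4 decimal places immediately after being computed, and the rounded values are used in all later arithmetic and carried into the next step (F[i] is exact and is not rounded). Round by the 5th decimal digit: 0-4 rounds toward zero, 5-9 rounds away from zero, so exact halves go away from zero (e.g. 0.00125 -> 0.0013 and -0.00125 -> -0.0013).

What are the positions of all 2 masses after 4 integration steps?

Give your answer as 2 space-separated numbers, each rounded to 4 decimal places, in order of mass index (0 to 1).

Answer: 3.8118 6.9941

Derivation:
Step 0: x=[4.0000 7.0000] v=[0.0000 0.0000]
Step 1: x=[3.9800 7.0000] v=[-0.2000 0.0000]
Step 2: x=[3.9408 6.9996] v=[-0.3920 -0.0040]
Step 3: x=[3.8840 6.9980] v=[-0.5684 -0.0158]
Step 4: x=[3.8118 6.9941] v=[-0.7224 -0.0386]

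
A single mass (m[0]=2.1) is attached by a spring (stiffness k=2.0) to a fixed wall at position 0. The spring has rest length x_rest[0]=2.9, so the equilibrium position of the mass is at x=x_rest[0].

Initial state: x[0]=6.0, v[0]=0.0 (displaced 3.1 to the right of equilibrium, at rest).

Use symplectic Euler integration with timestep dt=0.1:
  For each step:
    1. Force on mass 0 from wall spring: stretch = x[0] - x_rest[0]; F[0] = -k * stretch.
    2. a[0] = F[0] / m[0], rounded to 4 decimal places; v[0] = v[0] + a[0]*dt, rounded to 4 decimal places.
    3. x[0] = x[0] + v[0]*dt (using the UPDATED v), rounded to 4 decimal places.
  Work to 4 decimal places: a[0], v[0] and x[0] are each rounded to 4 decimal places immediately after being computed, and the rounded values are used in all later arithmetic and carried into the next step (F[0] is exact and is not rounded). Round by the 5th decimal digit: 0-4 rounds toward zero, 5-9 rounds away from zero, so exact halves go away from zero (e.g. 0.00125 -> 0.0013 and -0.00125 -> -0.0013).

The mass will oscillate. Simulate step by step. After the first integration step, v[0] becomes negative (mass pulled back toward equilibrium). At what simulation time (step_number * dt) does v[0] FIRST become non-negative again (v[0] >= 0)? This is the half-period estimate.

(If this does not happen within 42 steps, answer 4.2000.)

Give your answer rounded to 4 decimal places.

Step 0: x=[6.0000] v=[0.0000]
Step 1: x=[5.9705] v=[-0.2952]
Step 2: x=[5.9117] v=[-0.5876]
Step 3: x=[5.8243] v=[-0.8744]
Step 4: x=[5.7090] v=[-1.1529]
Step 5: x=[5.5670] v=[-1.4204]
Step 6: x=[5.3996] v=[-1.6744]
Step 7: x=[5.2084] v=[-1.9125]
Step 8: x=[4.9952] v=[-2.1324]
Step 9: x=[4.7620] v=[-2.3319]
Step 10: x=[4.5111] v=[-2.5092]
Step 11: x=[4.2448] v=[-2.6626]
Step 12: x=[3.9657] v=[-2.7907]
Step 13: x=[3.6765] v=[-2.8922]
Step 14: x=[3.3799] v=[-2.9662]
Step 15: x=[3.0787] v=[-3.0119]
Step 16: x=[2.7758] v=[-3.0289]
Step 17: x=[2.4741] v=[-3.0171]
Step 18: x=[2.1765] v=[-2.9765]
Step 19: x=[1.8857] v=[-2.9076]
Step 20: x=[1.6046] v=[-2.8110]
Step 21: x=[1.3358] v=[-2.6876]
Step 22: x=[1.0819] v=[-2.5386]
Step 23: x=[0.8454] v=[-2.3655]
Step 24: x=[0.6284] v=[-2.1698]
Step 25: x=[0.4331] v=[-1.9535]
Step 26: x=[0.2612] v=[-1.7186]
Step 27: x=[0.1145] v=[-1.4673]
Step 28: x=[-0.0057] v=[-1.2020]
Step 29: x=[-0.0982] v=[-0.9253]
Step 30: x=[-0.1622] v=[-0.6398]
Step 31: x=[-0.1970] v=[-0.3482]
Step 32: x=[-0.2023] v=[-0.0533]
Step 33: x=[-0.1781] v=[0.2422]
First v>=0 after going negative at step 33, time=3.3000

Answer: 3.3000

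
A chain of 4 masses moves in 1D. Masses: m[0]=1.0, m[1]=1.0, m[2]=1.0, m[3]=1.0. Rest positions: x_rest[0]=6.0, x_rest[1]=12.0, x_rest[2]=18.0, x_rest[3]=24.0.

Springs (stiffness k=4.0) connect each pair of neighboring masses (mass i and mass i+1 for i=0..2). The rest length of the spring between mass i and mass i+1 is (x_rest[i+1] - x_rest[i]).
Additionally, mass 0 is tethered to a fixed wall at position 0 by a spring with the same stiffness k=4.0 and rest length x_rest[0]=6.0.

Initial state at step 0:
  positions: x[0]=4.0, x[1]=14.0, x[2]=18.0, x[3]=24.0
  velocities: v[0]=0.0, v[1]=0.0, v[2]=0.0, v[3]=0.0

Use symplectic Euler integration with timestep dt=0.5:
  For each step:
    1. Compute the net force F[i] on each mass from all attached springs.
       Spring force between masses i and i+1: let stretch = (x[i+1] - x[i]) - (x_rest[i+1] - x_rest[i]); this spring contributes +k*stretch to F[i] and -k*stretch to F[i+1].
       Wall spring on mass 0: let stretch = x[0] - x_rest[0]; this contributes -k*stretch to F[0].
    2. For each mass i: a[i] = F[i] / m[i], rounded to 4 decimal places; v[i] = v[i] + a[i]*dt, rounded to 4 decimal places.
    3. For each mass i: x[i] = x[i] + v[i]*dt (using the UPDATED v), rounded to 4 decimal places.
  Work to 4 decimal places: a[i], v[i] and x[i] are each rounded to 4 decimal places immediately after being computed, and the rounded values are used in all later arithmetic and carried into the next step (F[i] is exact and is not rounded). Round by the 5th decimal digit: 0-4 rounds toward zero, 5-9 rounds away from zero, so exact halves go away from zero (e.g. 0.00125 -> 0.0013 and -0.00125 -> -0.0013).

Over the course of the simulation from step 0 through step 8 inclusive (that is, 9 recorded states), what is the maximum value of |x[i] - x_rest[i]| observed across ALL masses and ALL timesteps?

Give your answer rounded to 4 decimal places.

Step 0: x=[4.0000 14.0000 18.0000 24.0000] v=[0.0000 0.0000 0.0000 0.0000]
Step 1: x=[10.0000 8.0000 20.0000 24.0000] v=[12.0000 -12.0000 4.0000 0.0000]
Step 2: x=[4.0000 16.0000 14.0000 26.0000] v=[-12.0000 16.0000 -12.0000 4.0000]
Step 3: x=[6.0000 10.0000 22.0000 22.0000] v=[4.0000 -12.0000 16.0000 -8.0000]
Step 4: x=[6.0000 12.0000 18.0000 24.0000] v=[0.0000 4.0000 -8.0000 4.0000]
Step 5: x=[6.0000 14.0000 14.0000 26.0000] v=[0.0000 4.0000 -8.0000 4.0000]
Step 6: x=[8.0000 8.0000 22.0000 22.0000] v=[4.0000 -12.0000 16.0000 -8.0000]
Step 7: x=[2.0000 16.0000 16.0000 24.0000] v=[-12.0000 16.0000 -12.0000 4.0000]
Step 8: x=[8.0000 10.0000 18.0000 24.0000] v=[12.0000 -12.0000 4.0000 0.0000]
Max displacement = 4.0000

Answer: 4.0000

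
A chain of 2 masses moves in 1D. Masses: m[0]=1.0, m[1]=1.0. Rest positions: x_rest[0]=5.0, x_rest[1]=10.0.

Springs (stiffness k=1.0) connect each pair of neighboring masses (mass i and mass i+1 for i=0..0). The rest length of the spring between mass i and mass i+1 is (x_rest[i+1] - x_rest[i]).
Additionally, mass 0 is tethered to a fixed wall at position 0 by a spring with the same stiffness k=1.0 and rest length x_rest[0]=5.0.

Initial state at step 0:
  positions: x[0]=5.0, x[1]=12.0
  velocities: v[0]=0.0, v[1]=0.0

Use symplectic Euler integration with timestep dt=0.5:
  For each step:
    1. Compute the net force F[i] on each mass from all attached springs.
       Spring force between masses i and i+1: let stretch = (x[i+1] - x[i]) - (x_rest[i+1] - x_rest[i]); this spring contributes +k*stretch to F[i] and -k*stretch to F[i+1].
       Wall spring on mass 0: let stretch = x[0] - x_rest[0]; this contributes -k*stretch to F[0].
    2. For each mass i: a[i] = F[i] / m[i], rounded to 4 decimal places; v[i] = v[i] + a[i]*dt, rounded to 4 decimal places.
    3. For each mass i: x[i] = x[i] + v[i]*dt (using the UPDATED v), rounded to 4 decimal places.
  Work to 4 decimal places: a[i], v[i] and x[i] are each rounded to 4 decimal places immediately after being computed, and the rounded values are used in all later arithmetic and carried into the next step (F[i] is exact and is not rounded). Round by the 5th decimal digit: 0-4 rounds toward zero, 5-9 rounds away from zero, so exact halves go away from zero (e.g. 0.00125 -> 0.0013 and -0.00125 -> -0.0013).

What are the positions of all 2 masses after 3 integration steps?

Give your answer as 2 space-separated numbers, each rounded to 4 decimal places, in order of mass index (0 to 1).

Step 0: x=[5.0000 12.0000] v=[0.0000 0.0000]
Step 1: x=[5.5000 11.5000] v=[1.0000 -1.0000]
Step 2: x=[6.1250 10.7500] v=[1.2500 -1.5000]
Step 3: x=[6.3750 10.0938] v=[0.5000 -1.3125]

Answer: 6.3750 10.0938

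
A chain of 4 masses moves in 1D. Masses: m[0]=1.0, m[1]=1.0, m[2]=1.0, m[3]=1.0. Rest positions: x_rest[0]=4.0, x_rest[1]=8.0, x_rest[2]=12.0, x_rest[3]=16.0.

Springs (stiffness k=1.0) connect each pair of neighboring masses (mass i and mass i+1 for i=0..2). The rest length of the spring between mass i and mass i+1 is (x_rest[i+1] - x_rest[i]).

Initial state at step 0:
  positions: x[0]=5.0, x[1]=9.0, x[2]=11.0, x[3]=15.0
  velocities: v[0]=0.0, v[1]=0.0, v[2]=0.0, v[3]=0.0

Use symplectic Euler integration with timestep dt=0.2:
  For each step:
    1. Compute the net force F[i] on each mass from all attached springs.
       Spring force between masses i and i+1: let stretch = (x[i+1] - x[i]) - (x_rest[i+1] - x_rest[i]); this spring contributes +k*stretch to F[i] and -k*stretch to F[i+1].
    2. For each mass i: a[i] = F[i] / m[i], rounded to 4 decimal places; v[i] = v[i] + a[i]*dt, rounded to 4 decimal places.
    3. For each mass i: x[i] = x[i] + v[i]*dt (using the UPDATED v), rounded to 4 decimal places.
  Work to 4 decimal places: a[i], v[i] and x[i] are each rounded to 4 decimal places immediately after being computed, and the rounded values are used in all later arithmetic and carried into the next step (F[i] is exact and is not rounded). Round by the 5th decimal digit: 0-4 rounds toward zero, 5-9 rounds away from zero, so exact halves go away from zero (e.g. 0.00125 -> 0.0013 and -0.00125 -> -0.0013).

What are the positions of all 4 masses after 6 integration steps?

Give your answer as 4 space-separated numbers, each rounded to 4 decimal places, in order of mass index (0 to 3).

Step 0: x=[5.0000 9.0000 11.0000 15.0000] v=[0.0000 0.0000 0.0000 0.0000]
Step 1: x=[5.0000 8.9200 11.0800 15.0000] v=[0.0000 -0.4000 0.4000 0.0000]
Step 2: x=[4.9968 8.7696 11.2304 15.0032] v=[-0.0160 -0.7520 0.7520 0.0160]
Step 3: x=[4.9845 8.5667 11.4333 15.0155] v=[-0.0614 -1.0144 1.0144 0.0614]
Step 4: x=[4.9555 8.3352 11.6648 15.0445] v=[-0.1450 -1.1575 1.1575 0.1450]
Step 5: x=[4.9017 8.1017 11.8983 15.0983] v=[-0.2691 -1.1675 1.1675 0.2691]
Step 6: x=[4.8159 7.8921 12.1079 15.1841] v=[-0.4291 -1.0482 1.0482 0.4291]

Answer: 4.8159 7.8921 12.1079 15.1841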